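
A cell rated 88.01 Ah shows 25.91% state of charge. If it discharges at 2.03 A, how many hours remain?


Step 1: remaining = SOC/100 * C_total = 25.91/100 * 88.01 = 22.803 Ah
Step 2: t = remaining / I = 22.803 / 2.03 = 11.23 hr

11.23 hr


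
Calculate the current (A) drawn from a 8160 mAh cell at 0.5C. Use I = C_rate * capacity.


Convert: capacity = 8160 mAh = 8.16 Ah
At 0.5C: I = 0.5 * 8.16 Ah = 4.08 A

4.08 A


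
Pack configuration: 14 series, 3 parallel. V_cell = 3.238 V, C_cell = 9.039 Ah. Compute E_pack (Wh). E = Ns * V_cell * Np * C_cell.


E = Ns * Vcell * Np * Ccell = 14 * 3.238 * 3 * 9.039 = 1229 Wh

1229 Wh


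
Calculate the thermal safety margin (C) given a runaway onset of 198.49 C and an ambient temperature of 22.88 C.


Safety margin = 198.49 C - 22.88 C = 175.61 C

175.61 C


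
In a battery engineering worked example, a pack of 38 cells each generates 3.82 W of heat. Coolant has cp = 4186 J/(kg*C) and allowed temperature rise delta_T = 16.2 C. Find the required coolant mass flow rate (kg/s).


Q_total = 38 * 3.82 = 145.16 W
m_dot = Q_total / (cp * dT) = 145.16 / (4186 * 16.2) = 0.002141 kg/s

0.002141 kg/s


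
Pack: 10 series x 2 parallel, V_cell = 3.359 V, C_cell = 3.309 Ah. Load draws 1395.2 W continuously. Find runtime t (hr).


Step 1: E_pack = Ns * V_cell * Np * C_cell = 10 * 3.359 * 2 * 3.309 = 222.3 Wh
Step 2: t = E_pack / P = 222.3 / 1395.2 = 0.1593 hr

0.1593 hr


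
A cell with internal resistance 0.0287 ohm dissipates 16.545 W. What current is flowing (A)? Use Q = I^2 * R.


I = sqrt(Q / R) = sqrt(16.545 / 0.0287) = sqrt(576.48) = 24.01 A

24.01 A


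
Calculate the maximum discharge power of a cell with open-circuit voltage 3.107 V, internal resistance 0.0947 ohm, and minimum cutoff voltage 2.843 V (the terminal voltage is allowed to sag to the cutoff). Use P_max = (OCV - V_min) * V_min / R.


P_max = (OCV - V_min) * V_min / R = (3.107 - 2.843) * 2.843 / 0.0947 = 0.264 * 2.843 / 0.0947 = 7.926 W

7.926 W


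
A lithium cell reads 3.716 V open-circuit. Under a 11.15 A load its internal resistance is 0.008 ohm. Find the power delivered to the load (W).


Step 1: V_terminal = OCV - I*R = 3.716 - 11.15 * 0.008 = 3.6268 V
Step 2: P_out = V_terminal * I = 3.6268 * 11.15 = 40.44 W

40.44 W


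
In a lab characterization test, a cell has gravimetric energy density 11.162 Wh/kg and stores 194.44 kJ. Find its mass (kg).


Convert: E = 194.44 kJ = 54.011 Wh
m = E / ED = 54.011 / 11.162 = 4.839 kg

4.839 kg


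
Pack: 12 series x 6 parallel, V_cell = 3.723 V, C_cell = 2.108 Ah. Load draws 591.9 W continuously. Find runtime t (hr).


Step 1: E_pack = Ns * V_cell * Np * C_cell = 12 * 3.723 * 6 * 2.108 = 565.06 Wh
Step 2: t = E_pack / P = 565.06 / 591.9 = 0.9547 hr

0.9547 hr


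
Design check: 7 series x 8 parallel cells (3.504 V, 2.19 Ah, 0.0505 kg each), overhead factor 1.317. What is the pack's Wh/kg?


Step 1: V_pack = 7 * 3.504 = 24.528 V
Step 2: C_pack = 8 * 2.19 = 17.52 Ah
Step 3: E_pack = V_pack * C_pack = 24.528 * 17.52 = 429.73 Wh
Step 4: m_pack = 7 * 8 * 0.0505 * 1.317 = 3.7245 kg
Step 5: ED = E_pack / m_pack = 429.73 / 3.7245 = 115.4 Wh/kg

115.4 Wh/kg


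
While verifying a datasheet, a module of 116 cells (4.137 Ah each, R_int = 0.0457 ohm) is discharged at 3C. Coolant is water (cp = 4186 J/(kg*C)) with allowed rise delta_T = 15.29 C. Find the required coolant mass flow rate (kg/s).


Step 1: I = 3 * 4.137 = 12.411 A
Step 2: Q_cell = I^2 * R = 12.411^2 * 0.0457 = 7.0393 W
Step 3: Q_total = 116 * 7.0393 = 816.56 W
Step 4: m_dot = Q_total / (cp * dT) = 816.56 / (4186 * 15.29) = 0.01276 kg/s

0.01276 kg/s


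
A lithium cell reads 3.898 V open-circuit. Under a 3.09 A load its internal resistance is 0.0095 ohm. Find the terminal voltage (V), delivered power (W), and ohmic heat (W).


Step 1: V_terminal = OCV - I*R = 3.898 - 3.09 * 0.0095 = 3.8686 V
Step 2: P_out = V_terminal * I = 3.8686 * 3.09 = 11.95 W
Step 3: Q = I^2 * R = 3.09^2 * 0.0095 = 0.09071 W

V=3.8686 V, P=11.95 W, Q=0.09071 W


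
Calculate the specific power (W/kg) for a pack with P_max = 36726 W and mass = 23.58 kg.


Specific power = 36726 W / 23.58 kg = 1558 W/kg

1558 W/kg


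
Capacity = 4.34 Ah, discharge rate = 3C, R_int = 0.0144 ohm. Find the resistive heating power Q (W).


Step 1: I = C_rate * capacity = 3 * 4.34 = 13.02 A
Step 2: Q = I^2 * R = 13.02^2 * 0.0144 = 169.52 * 0.0144 = 2.441 W

2.441 W


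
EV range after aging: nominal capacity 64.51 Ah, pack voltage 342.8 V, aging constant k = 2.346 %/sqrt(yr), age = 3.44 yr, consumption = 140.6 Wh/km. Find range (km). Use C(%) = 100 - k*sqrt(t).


Step 1: capacity retention = 100 - 2.346 * sqrt(3.44) = 100 - 2.346 * 1.8547 = 95.649%
Step 2: C_now = 64.51 * 95.649/100 = 61.703 Ah
Step 3: E_pack = V * C_now = 342.8 * 61.703 = 21152 Wh
Step 4: range = E_pack / consumption = 21152 / 140.6 = 150.4 km

150.4 km


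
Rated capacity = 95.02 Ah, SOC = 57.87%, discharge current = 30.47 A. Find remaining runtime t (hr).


Step 1: remaining = SOC/100 * C_total = 57.87/100 * 95.02 = 54.988 Ah
Step 2: t = remaining / I = 54.988 / 30.47 = 1.805 hr

1.805 hr


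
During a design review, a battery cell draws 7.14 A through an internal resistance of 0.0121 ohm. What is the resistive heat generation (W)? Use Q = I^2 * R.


Q = I^2 * R = 7.14^2 * 0.0121 = 0.6169 W

0.6169 W


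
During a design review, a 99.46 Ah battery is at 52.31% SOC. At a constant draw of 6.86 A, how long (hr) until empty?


Step 1: remaining = SOC/100 * C_total = 52.31/100 * 99.46 = 52.028 Ah
Step 2: t = remaining / I = 52.028 / 6.86 = 7.584 hr

7.584 hr


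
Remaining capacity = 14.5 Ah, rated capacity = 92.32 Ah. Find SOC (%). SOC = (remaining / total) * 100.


SOC = (remaining / total) * 100 = (14.5 / 92.32) * 100 = 15.71%

15.71%


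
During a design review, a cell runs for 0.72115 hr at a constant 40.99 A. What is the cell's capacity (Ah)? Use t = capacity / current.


C = I * t = 40.99 * 0.72115 = 29.56 Ah

29.56 Ah


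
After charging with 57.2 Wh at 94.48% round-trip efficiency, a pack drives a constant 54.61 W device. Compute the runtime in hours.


Step 1: E_discharge = eta/100 * E_charge = 94.48/100 * 57.2 = 54.043 Wh
Step 2: t = E_discharge / P = 54.043 / 54.61 = 0.9896 hr

0.9896 hr


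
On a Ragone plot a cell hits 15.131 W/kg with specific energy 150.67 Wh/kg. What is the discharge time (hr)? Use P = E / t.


t = E / P = 150.67 / 15.131 = 9.958 hr

9.958 hr


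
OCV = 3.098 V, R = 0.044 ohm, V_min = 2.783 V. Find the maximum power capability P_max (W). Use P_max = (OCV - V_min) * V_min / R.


P_max = (OCV - V_min) * V_min / R = (3.098 - 2.783) * 2.783 / 0.044 = 0.315 * 2.783 / 0.044 = 19.92 W

19.92 W


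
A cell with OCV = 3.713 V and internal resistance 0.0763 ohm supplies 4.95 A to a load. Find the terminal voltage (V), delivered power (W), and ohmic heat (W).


Step 1: V_terminal = OCV - I*R = 3.713 - 4.95 * 0.0763 = 3.3353 V
Step 2: P_out = V_terminal * I = 3.3353 * 4.95 = 16.51 W
Step 3: Q = I^2 * R = 4.95^2 * 0.0763 = 1.870 W

V=3.3353 V, P=16.51 W, Q=1.870 W


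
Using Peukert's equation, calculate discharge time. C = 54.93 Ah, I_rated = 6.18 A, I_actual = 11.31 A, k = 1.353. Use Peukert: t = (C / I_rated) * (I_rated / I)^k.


Step 1: t_rated = C / I_rated = 54.93 / 6.18 = 8.8883 hr
Step 2: ratio = 6.18 / 11.31 = 0.54642
Step 3: ratio^k = 0.54642^1.353 = 0.44144
Step 4: t = t_rated * ratio^k = 8.8883 * 0.44144 = 3.924 hr

3.924 hr


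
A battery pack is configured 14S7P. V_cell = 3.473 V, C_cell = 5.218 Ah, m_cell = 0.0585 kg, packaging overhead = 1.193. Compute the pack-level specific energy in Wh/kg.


Step 1: V_pack = 14 * 3.473 = 48.622 V
Step 2: C_pack = 7 * 5.218 = 36.526 Ah
Step 3: E_pack = V_pack * C_pack = 48.622 * 36.526 = 1776 Wh
Step 4: m_pack = 14 * 7 * 0.0585 * 1.193 = 6.8395 kg
Step 5: ED = E_pack / m_pack = 1776 / 6.8395 = 259.7 Wh/kg

259.7 Wh/kg


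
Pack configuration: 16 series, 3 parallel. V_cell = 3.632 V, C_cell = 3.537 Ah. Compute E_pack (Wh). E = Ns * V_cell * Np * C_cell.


E = Ns * Vcell * Np * Ccell = 16 * 3.632 * 3 * 3.537 = 616.6 Wh

616.6 Wh


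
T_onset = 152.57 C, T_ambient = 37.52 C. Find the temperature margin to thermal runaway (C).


margin = T_onset - T_ambient = 152.57 - 37.52 = 115.05 C

115.05 C


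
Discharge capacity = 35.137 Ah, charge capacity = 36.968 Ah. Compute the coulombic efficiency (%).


Coulombic efficiency = 35.137/36.968 * 100% = 95.05%

95.05%


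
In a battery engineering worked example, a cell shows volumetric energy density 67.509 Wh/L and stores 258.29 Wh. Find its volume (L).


V = E / ED = 258.29 / 67.509 = 3.826 L

3.826 L


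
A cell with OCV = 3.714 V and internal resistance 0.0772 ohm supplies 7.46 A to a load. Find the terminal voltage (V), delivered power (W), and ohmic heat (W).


Step 1: V_terminal = OCV - I*R = 3.714 - 7.46 * 0.0772 = 3.1381 V
Step 2: P_out = V_terminal * I = 3.1381 * 7.46 = 23.41 W
Step 3: Q = I^2 * R = 7.46^2 * 0.0772 = 4.296 W

V=3.1381 V, P=23.41 W, Q=4.296 W


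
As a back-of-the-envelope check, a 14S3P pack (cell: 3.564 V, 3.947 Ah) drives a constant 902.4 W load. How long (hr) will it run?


Step 1: E_pack = Ns * V_cell * Np * C_cell = 14 * 3.564 * 3 * 3.947 = 590.82 Wh
Step 2: t = E_pack / P = 590.82 / 902.4 = 0.6547 hr

0.6547 hr


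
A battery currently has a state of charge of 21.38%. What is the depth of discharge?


Complement of SOC: DOD = 100% - 21.38% = 78.62%

78.62%


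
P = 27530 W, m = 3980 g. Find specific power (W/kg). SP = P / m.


Convert: m = 3980 g = 3.98 kg
Specific power = 27530 W / 3.98 kg = 6917 W/kg

6917 W/kg


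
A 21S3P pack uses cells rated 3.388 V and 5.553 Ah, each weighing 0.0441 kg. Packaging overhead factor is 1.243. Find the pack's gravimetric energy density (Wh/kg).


Step 1: V_pack = 21 * 3.388 = 71.148 V
Step 2: C_pack = 3 * 5.553 = 16.659 Ah
Step 3: E_pack = V_pack * C_pack = 71.148 * 16.659 = 1185.3 Wh
Step 4: m_pack = 21 * 3 * 0.0441 * 1.243 = 3.4534 kg
Step 5: ED = E_pack / m_pack = 1185.3 / 3.4534 = 343.2 Wh/kg

343.2 Wh/kg


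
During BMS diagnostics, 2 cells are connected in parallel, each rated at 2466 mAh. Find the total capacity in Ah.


Convert: C_cell = 2466 mAh = 2.466 Ah
C_total = 2 * 2.466 = 4.932 Ah

4.932 Ah


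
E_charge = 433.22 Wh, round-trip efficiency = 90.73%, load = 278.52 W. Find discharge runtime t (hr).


Step 1: E_discharge = eta/100 * E_charge = 90.73/100 * 433.22 = 393.06 Wh
Step 2: t = E_discharge / P = 393.06 / 278.52 = 1.411 hr

1.411 hr


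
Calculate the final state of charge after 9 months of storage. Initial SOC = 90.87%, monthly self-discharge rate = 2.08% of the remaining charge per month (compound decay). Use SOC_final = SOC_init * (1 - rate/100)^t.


Monthly retention factor = 1 - 2.08/100 = 0.9792
Over 9 months: factor^9 = 0.82764
SOC_final = 90.87 * 0.82764 = 75.21%

75.21%


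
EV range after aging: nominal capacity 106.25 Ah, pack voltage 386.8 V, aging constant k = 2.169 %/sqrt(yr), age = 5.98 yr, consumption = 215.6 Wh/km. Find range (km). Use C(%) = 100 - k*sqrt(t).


Step 1: capacity retention = 100 - 2.169 * sqrt(5.98) = 100 - 2.169 * 2.4454 = 94.696%
Step 2: C_now = 106.25 * 94.696/100 = 100.61 Ah
Step 3: E_pack = V * C_now = 386.8 * 100.61 = 38916 Wh
Step 4: range = E_pack / consumption = 38916 / 215.6 = 180.5 km

180.5 km


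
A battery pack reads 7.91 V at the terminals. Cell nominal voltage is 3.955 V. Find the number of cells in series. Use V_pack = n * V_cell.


Rearranging: n = V_pack / V_cell = 7.91 / 3.955 = 2 cells

2


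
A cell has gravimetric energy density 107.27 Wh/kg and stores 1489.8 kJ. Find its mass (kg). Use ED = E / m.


Convert: E = 1489.8 kJ = 413.83 Wh
m = E / ED = 413.83 / 107.27 = 3.858 kg

3.858 kg


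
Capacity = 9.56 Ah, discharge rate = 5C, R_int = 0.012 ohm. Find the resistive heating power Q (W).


Step 1: I = C_rate * capacity = 5 * 9.56 = 47.8 A
Step 2: Q = I^2 * R = 47.8^2 * 0.012 = 2284.8 * 0.012 = 27.42 W

27.42 W


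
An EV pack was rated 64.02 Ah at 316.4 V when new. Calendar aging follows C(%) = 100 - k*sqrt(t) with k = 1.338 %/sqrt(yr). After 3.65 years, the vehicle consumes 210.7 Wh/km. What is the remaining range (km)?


Step 1: capacity retention = 100 - 1.338 * sqrt(3.65) = 100 - 1.338 * 1.9105 = 97.444%
Step 2: C_now = 64.02 * 97.444/100 = 62.384 Ah
Step 3: E_pack = V * C_now = 316.4 * 62.384 = 19738 Wh
Step 4: range = E_pack / consumption = 19738 / 210.7 = 93.68 km

93.68 km


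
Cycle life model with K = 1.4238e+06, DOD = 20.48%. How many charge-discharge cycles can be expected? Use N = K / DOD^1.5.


DOD^1.5 = 92.682
N = K / DOD^1.5 = 1.4238e+06 / 92.682 = 15360

15360 cycles


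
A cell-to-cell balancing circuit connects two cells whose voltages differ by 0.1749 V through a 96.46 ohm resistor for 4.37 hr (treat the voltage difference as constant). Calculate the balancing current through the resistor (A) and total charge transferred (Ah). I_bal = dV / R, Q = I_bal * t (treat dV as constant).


I_bal = dV / R = 0.1749 / 96.46 = 0.0018132 A
Q = I_bal * t = 0.0018132 * 4.37 = 0.007924 Ah

I=0.0018132 A, Q=0.007924 Ah


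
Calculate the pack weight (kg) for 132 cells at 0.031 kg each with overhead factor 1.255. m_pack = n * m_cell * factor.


m_pack = n * m_cell * overhead = 132 * 0.031 * 1.255 = 5.135 kg

5.135 kg


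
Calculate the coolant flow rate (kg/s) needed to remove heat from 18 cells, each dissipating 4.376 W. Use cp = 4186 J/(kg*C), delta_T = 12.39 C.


Q_total = 18 * 4.376 = 78.768 W
m_dot = Q_total / (cp * dT) = 78.768 / (4186 * 12.39) = 0.001519 kg/s

0.001519 kg/s


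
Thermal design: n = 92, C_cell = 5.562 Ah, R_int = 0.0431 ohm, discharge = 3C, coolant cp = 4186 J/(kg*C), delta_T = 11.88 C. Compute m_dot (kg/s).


Step 1: I = 3 * 5.562 = 16.686 A
Step 2: Q_cell = I^2 * R = 16.686^2 * 0.0431 = 12 W
Step 3: Q_total = 92 * 12 = 1104 W
Step 4: m_dot = Q_total / (cp * dT) = 1104 / (4186 * 11.88) = 0.02220 kg/s

0.02220 kg/s


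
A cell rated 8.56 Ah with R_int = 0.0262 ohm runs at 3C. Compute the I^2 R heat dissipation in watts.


Step 1: I = C_rate * capacity = 3 * 8.56 = 25.68 A
Step 2: Q = I^2 * R = 25.68^2 * 0.0262 = 659.46 * 0.0262 = 17.28 W

17.28 W


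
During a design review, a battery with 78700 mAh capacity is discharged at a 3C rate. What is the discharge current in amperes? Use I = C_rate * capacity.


Convert: capacity = 78700 mAh = 78.7 Ah
I = C_rate * capacity = 3 * 78.7 = 236.1 A

236.1 A


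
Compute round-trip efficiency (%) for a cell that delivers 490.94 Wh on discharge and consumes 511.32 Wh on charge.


eta_e = E_dis / E_chg * 100 = 490.94 / 511.32 * 100 = 96.01%

96.01%


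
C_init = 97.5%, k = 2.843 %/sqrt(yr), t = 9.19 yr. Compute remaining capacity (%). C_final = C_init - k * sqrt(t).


Step 1: sqrt(9.19 yr) = 3.0315
Step 2: drop = 2.843 * 3.0315 = 8.6186
Step 3: C_final = 97.5 - 8.6186 = 88.88%

88.88%


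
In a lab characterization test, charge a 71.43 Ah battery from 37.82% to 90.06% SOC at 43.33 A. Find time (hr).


delta_Ah = 71.43 * (90.06 - 37.82) / 100 = 37.315 Ah
t = delta_Ah / I = 37.315 / 43.33 = 0.8612 hr

0.8612 hr


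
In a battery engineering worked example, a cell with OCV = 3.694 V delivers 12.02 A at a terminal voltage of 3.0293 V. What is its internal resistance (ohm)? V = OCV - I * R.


R = (OCV - V) / I = (3.694 - 3.0293) / 12.02 = 0.05530 ohm

0.05530 ohm


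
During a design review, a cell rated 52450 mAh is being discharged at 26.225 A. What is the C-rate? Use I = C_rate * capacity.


Convert: capacity = 52450 mAh = 52.45 Ah
C_rate = I / capacity = 26.225 / 52.45 = 0.5C

0.5C


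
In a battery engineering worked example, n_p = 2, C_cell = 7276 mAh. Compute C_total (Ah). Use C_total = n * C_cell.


Convert: C_cell = 7276 mAh = 7.276 Ah
C_total = 2 * 7.276 = 14.552 Ah

14.552 Ah


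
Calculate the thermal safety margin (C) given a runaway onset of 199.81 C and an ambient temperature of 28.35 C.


Safety margin = 199.81 C - 28.35 C = 171.46 C

171.46 C


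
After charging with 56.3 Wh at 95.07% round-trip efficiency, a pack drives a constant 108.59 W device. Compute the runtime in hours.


Step 1: E_discharge = eta/100 * E_charge = 95.07/100 * 56.3 = 53.524 Wh
Step 2: t = E_discharge / P = 53.524 / 108.59 = 0.4929 hr

0.4929 hr


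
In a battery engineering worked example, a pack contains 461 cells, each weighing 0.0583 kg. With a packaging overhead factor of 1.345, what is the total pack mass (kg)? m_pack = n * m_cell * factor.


Cell mass sum = 461 * 0.0583 = 26.876 kg
With overhead 1.345: m_pack = 26.876 * 1.345 = 36.15 kg

36.15 kg


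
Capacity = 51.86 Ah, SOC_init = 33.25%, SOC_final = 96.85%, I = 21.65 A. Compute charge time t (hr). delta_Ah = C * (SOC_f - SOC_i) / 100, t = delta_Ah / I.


delta_Ah = 51.86 * (96.85 - 33.25) / 100 = 32.983 Ah
t = delta_Ah / I = 32.983 / 21.65 = 1.523 hr

1.523 hr


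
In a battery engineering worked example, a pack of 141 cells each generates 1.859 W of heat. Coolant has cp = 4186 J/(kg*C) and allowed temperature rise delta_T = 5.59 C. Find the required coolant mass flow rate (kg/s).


Q_total = 141 * 1.859 = 262.12 W
m_dot = Q_total / (cp * dT) = 262.12 / (4186 * 5.59) = 0.01120 kg/s

0.01120 kg/s


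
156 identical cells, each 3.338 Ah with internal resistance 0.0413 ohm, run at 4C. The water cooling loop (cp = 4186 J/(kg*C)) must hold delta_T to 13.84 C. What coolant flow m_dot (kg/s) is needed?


Step 1: I = 4 * 3.338 = 13.352 A
Step 2: Q_cell = I^2 * R = 13.352^2 * 0.0413 = 7.3628 W
Step 3: Q_total = 156 * 7.3628 = 1148.6 W
Step 4: m_dot = Q_total / (cp * dT) = 1148.6 / (4186 * 13.84) = 0.01983 kg/s

0.01983 kg/s


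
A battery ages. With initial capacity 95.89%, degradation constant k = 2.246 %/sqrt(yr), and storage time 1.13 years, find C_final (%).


Step 1: sqrt(1.13 yr) = 1.063
Step 2: drop = 2.246 * 1.063 = 2.3875
Step 3: C_final = 95.89 - 2.3875 = 93.50%

93.50%


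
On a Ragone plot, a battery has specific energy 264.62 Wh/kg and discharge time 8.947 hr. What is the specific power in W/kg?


P_specific = E / t = 264.62 / 8.947 = 29.58 W/kg

29.58 W/kg


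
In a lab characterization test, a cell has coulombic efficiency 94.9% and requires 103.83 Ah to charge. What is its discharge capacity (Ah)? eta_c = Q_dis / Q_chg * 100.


Q_dis = eta/100 * Q_chg = 94.9/100 * 103.83 = 98.53 Ah

98.53 Ah


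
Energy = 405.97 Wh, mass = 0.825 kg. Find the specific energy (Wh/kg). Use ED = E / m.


Specific energy = 405.97 Wh / 0.825 kg = 492.1 Wh/kg

492.1 Wh/kg


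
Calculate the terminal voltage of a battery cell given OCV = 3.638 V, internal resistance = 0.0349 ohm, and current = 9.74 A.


V = OCV - I*R = 3.638 - 9.74 * 0.0349 = 3.298 V

3.298 V


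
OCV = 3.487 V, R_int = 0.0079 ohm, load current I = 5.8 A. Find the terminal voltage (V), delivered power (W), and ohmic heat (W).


Step 1: V_terminal = OCV - I*R = 3.487 - 5.8 * 0.0079 = 3.4412 V
Step 2: P_out = V_terminal * I = 3.4412 * 5.8 = 19.96 W
Step 3: Q = I^2 * R = 5.8^2 * 0.0079 = 0.2658 W

V=3.4412 V, P=19.96 W, Q=0.2658 W


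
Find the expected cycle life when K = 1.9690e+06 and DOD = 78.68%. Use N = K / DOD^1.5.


Step 1: DOD^1.5 = 78.68^1.5 = 697.91
Step 2: N = 1.9690e+06 / 697.91 = 2821 cycles

2821 cycles


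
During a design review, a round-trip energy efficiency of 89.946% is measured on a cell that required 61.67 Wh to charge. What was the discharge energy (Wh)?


E_dis = eta/100 * E_chg = 89.946/100 * 61.67 = 55.47 Wh

55.47 Wh


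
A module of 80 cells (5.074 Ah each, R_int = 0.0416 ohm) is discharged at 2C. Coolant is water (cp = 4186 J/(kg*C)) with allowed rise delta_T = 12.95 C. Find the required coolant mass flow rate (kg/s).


Step 1: I = 2 * 5.074 = 10.148 A
Step 2: Q_cell = I^2 * R = 10.148^2 * 0.0416 = 4.284 W
Step 3: Q_total = 80 * 4.284 = 342.72 W
Step 4: m_dot = Q_total / (cp * dT) = 342.72 / (4186 * 12.95) = 0.006322 kg/s

0.006322 kg/s


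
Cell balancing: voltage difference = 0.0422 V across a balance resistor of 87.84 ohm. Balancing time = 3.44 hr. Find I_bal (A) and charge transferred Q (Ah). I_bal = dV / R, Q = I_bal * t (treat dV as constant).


I_bal = dV / R = 0.0422 / 87.84 = 4.8042e-04 A
Q = I_bal * t = 4.8042e-04 * 3.44 = 0.001653 Ah

I=4.8042e-04 A, Q=0.001653 Ah


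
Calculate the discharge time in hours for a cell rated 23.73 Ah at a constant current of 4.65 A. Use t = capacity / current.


Runtime = 23.73 Ah / 4.65 A = 5.103 hr

5.103 hr


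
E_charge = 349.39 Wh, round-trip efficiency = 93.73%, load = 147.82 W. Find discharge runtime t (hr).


Step 1: E_discharge = eta/100 * E_charge = 93.73/100 * 349.39 = 327.48 Wh
Step 2: t = E_discharge / P = 327.48 / 147.82 = 2.215 hr

2.215 hr


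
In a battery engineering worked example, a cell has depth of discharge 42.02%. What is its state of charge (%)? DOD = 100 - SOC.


SOC = 100 - DOD = 100 - 42.02 = 57.98%

57.98%


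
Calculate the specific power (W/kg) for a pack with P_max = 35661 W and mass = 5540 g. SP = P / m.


Convert: m = 5540 g = 5.54 kg
Specific power = 35661 W / 5.54 kg = 6437 W/kg

6437 W/kg


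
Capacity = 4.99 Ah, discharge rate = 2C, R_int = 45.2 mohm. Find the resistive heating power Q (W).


Convert: R = 45.2 mohm = 0.0452 ohm
Step 1: I = C_rate * capacity = 2 * 4.99 = 9.98 A
Step 2: Q = I^2 * R = 9.98^2 * 0.0452 = 99.6 * 0.0452 = 4.502 W

4.502 W


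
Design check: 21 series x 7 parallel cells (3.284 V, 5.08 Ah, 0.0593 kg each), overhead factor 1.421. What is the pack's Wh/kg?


Step 1: V_pack = 21 * 3.284 = 68.964 V
Step 2: C_pack = 7 * 5.08 = 35.56 Ah
Step 3: E_pack = V_pack * C_pack = 68.964 * 35.56 = 2452.4 Wh
Step 4: m_pack = 21 * 7 * 0.0593 * 1.421 = 12.387 kg
Step 5: ED = E_pack / m_pack = 2452.4 / 12.387 = 198.0 Wh/kg

198.0 Wh/kg


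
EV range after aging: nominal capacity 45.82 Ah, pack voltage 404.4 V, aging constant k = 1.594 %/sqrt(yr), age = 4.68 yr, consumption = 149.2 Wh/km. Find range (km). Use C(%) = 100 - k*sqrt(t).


Step 1: capacity retention = 100 - 1.594 * sqrt(4.68) = 100 - 1.594 * 2.1633 = 96.552%
Step 2: C_now = 45.82 * 96.552/100 = 44.24 Ah
Step 3: E_pack = V * C_now = 404.4 * 44.24 = 17891 Wh
Step 4: range = E_pack / consumption = 17891 / 149.2 = 119.9 km

119.9 km


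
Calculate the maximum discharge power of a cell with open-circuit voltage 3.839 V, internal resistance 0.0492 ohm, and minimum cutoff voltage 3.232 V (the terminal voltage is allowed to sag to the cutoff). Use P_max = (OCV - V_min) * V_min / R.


dV = OCV - V_min = 0.607 V (so I_max = dV / R)
P_max = dV * V_min / R = 0.607 * 3.232 / 0.0492 = 39.87 W

39.87 W


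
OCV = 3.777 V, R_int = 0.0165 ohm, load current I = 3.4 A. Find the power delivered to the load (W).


Step 1: V_terminal = OCV - I*R = 3.777 - 3.4 * 0.0165 = 3.7209 V
Step 2: P_out = V_terminal * I = 3.7209 * 3.4 = 12.65 W

12.65 W


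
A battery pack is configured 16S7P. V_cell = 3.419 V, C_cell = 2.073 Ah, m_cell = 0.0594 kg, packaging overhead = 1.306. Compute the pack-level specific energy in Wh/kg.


Step 1: V_pack = 16 * 3.419 = 54.704 V
Step 2: C_pack = 7 * 2.073 = 14.511 Ah
Step 3: E_pack = V_pack * C_pack = 54.704 * 14.511 = 793.81 Wh
Step 4: m_pack = 16 * 7 * 0.0594 * 1.306 = 8.6886 kg
Step 5: ED = E_pack / m_pack = 793.81 / 8.6886 = 91.36 Wh/kg

91.36 Wh/kg


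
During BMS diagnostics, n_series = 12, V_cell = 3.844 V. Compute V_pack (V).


With 12 cells in series at 3.844 V each, V_pack = 46.128 V

46.128 V


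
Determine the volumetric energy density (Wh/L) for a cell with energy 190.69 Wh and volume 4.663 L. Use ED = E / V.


Volumetric ED = 190.69 Wh / 4.663 L = 40.89 Wh/L

40.89 Wh/L


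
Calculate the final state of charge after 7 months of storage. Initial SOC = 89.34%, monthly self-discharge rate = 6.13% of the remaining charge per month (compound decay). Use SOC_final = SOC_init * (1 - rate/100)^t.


Monthly retention factor = 1 - 6.13/100 = 0.9387
Over 7 months: factor^7 = 0.64223
SOC_final = 89.34 * 0.64223 = 57.38%

57.38%


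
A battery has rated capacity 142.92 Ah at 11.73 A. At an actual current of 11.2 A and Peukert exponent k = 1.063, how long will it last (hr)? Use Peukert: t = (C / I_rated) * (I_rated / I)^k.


t_rated = C / I_rated = 142.92 / 11.73 = 12.184 hr
(I_rated/I)^k = (1.0473)^1.063 = 1.0504
t = t_rated * (I_rated/I)^k = 12.184 * 1.0504 = 12.80 hr

12.80 hr


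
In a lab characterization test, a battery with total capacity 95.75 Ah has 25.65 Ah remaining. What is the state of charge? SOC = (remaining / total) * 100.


SOC = (remaining / total) * 100 = (25.65 / 95.75) * 100 = 26.79%

26.79%


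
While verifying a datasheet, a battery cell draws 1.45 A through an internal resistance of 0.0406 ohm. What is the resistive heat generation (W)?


Q = I^2 * R = 1.45^2 * 0.0406 = 0.08536 W

0.08536 W


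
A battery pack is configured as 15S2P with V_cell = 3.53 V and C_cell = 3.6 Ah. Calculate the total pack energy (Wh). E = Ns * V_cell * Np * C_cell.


E = Ns * Vcell * Np * Ccell = 15 * 3.53 * 2 * 3.6 = 381.2 Wh

381.2 Wh


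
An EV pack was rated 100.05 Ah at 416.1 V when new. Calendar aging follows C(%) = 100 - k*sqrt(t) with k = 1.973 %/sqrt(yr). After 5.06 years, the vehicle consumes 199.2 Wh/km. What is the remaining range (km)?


Step 1: capacity retention = 100 - 1.973 * sqrt(5.06) = 100 - 1.973 * 2.2494 = 95.562%
Step 2: C_now = 100.05 * 95.562/100 = 95.61 Ah
Step 3: E_pack = V * C_now = 416.1 * 95.61 = 39783 Wh
Step 4: range = E_pack / consumption = 39783 / 199.2 = 199.7 km

199.7 km


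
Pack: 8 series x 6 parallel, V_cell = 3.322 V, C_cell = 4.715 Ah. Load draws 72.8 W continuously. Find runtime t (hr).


Step 1: E_pack = Ns * V_cell * Np * C_cell = 8 * 3.322 * 6 * 4.715 = 751.84 Wh
Step 2: t = E_pack / P = 751.84 / 72.8 = 10.33 hr

10.33 hr


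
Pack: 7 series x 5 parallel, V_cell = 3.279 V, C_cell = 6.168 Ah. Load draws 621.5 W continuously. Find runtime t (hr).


Step 1: E_pack = Ns * V_cell * Np * C_cell = 7 * 3.279 * 5 * 6.168 = 707.87 Wh
Step 2: t = E_pack / P = 707.87 / 621.5 = 1.139 hr

1.139 hr


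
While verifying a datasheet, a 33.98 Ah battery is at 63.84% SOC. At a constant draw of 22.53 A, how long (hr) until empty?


Step 1: remaining = SOC/100 * C_total = 63.84/100 * 33.98 = 21.693 Ah
Step 2: t = remaining / I = 21.693 / 22.53 = 0.9628 hr

0.9628 hr


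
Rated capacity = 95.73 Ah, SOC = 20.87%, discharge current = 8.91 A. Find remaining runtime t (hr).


Step 1: remaining = SOC/100 * C_total = 20.87/100 * 95.73 = 19.979 Ah
Step 2: t = remaining / I = 19.979 / 8.91 = 2.242 hr

2.242 hr


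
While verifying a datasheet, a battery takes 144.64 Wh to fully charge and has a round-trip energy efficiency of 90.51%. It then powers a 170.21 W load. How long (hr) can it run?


Step 1: E_discharge = eta/100 * E_charge = 90.51/100 * 144.64 = 130.91 Wh
Step 2: t = E_discharge / P = 130.91 / 170.21 = 0.7691 hr

0.7691 hr


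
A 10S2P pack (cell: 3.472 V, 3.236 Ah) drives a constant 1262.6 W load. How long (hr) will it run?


Step 1: E_pack = Ns * V_cell * Np * C_cell = 10 * 3.472 * 2 * 3.236 = 224.71 Wh
Step 2: t = E_pack / P = 224.71 / 1262.6 = 0.1780 hr

0.1780 hr


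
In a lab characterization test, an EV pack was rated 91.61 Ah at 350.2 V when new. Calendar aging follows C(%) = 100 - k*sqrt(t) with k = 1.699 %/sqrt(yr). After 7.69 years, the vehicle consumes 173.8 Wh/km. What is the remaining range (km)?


Step 1: capacity retention = 100 - 1.699 * sqrt(7.69) = 100 - 1.699 * 2.7731 = 95.289%
Step 2: C_now = 91.61 * 95.289/100 = 87.294 Ah
Step 3: E_pack = V * C_now = 350.2 * 87.294 = 30570 Wh
Step 4: range = E_pack / consumption = 30570 / 173.8 = 175.9 km

175.9 km


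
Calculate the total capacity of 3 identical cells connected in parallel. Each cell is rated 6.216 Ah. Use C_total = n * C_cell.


Parallel capacities add: 3 * 6.216 Ah = 18.648 Ah

18.648 Ah


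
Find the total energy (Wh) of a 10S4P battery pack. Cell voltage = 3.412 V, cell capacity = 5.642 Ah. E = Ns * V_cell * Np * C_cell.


E = Ns * Vcell * Np * Ccell = 10 * 3.412 * 4 * 5.642 = 770.0 Wh

770.0 Wh


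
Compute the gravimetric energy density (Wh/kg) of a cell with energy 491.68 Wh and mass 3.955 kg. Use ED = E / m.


ED = E / m = 491.68 / 3.955 = 124.3 Wh/kg

124.3 Wh/kg


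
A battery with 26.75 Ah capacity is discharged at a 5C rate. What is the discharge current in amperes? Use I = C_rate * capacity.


At 5C: I = 5 * 26.75 Ah = 133.75 A

133.75 A


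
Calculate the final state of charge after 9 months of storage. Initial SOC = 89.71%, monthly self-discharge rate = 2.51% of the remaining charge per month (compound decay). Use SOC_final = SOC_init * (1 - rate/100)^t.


decay = (1 - 2.51/100)^9 = 0.7955
SOC_final = 89.71 * 0.7955 = 71.36%

71.36%


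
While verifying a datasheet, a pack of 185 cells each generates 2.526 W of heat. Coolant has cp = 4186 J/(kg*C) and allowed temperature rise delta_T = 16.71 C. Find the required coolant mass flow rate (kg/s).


Step 1: Total heat Q = 185 * 2.526 W = 467.31 W
Step 2: denom = cp * dT = 4186 * 16.71 = 69948
Step 3: m_dot = 467.31 / 69948 = 0.006681 kg/s

0.006681 kg/s


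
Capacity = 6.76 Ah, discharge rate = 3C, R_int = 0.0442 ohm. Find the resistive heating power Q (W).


Step 1: I = C_rate * capacity = 3 * 6.76 = 20.28 A
Step 2: Q = I^2 * R = 20.28^2 * 0.0442 = 411.28 * 0.0442 = 18.18 W

18.18 W


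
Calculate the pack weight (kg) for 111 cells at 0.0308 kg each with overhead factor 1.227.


m_pack = n * m_cell * overhead = 111 * 0.0308 * 1.227 = 4.195 kg

4.195 kg


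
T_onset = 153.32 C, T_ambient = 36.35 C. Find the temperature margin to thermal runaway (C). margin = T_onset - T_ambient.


Safety margin = 153.32 C - 36.35 C = 116.97 C

116.97 C


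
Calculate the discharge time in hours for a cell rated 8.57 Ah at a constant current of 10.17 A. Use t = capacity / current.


t = capacity / current = 8.57 / 10.17 = 0.8427 hr

0.8427 hr


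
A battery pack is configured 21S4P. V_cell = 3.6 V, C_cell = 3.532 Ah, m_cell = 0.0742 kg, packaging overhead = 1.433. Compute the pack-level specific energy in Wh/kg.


Step 1: V_pack = 21 * 3.6 = 75.6 V
Step 2: C_pack = 4 * 3.532 = 14.128 Ah
Step 3: E_pack = V_pack * C_pack = 75.6 * 14.128 = 1068.1 Wh
Step 4: m_pack = 21 * 4 * 0.0742 * 1.433 = 8.9316 kg
Step 5: ED = E_pack / m_pack = 1068.1 / 8.9316 = 119.6 Wh/kg

119.6 Wh/kg


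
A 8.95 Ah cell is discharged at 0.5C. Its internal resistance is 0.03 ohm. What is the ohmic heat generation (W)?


Step 1: I = C_rate * capacity = 0.5 * 8.95 = 4.475 A
Step 2: Q = I^2 * R = 4.475^2 * 0.03 = 20.026 * 0.03 = 0.6008 W

0.6008 W


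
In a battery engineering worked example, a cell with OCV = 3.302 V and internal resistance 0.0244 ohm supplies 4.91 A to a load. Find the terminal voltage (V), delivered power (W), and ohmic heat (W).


Step 1: V_terminal = OCV - I*R = 3.302 - 4.91 * 0.0244 = 3.1822 V
Step 2: P_out = V_terminal * I = 3.1822 * 4.91 = 15.62 W
Step 3: Q = I^2 * R = 4.91^2 * 0.0244 = 0.5882 W

V=3.1822 V, P=15.62 W, Q=0.5882 W


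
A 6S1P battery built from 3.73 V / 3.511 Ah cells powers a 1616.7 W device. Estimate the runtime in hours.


Step 1: E_pack = Ns * V_cell * Np * C_cell = 6 * 3.73 * 1 * 3.511 = 78.576 Wh
Step 2: t = E_pack / P = 78.576 / 1616.7 = 0.04860 hr

0.04860 hr


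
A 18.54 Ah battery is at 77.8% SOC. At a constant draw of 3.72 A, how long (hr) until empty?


Step 1: remaining = SOC/100 * C_total = 77.8/100 * 18.54 = 14.424 Ah
Step 2: t = remaining / I = 14.424 / 3.72 = 3.877 hr

3.877 hr


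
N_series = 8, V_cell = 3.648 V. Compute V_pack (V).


With 8 cells in series at 3.648 V each, V_pack = 29.184 V

29.184 V


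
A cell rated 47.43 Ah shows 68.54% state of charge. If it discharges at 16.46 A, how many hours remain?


Step 1: remaining = SOC/100 * C_total = 68.54/100 * 47.43 = 32.509 Ah
Step 2: t = remaining / I = 32.509 / 16.46 = 1.975 hr

1.975 hr


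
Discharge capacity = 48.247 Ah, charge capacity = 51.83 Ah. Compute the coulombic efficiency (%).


eta_c = Q_dis / Q_chg * 100 = 48.247 / 51.83 * 100 = 93.09%

93.09%


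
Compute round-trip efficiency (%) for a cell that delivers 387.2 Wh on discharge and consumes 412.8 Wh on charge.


eta_e = E_dis / E_chg * 100 = 387.2 / 412.8 * 100 = 93.80%

93.80%


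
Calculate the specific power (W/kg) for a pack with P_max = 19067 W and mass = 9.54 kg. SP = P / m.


SP = P / m = 19067 / 9.54 = 1999 W/kg

1999 W/kg


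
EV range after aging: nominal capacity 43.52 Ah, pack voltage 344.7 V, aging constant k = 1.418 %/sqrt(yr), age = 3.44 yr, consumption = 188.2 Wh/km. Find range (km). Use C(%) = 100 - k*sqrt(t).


Step 1: capacity retention = 100 - 1.418 * sqrt(3.44) = 100 - 1.418 * 1.8547 = 97.37%
Step 2: C_now = 43.52 * 97.37/100 = 42.375 Ah
Step 3: E_pack = V * C_now = 344.7 * 42.375 = 14607 Wh
Step 4: range = E_pack / consumption = 14607 / 188.2 = 77.61 km

77.61 km


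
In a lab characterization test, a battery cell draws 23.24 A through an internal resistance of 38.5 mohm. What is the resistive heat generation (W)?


Convert: R = 38.5 mohm = 0.0385 ohm
Q = I^2 * R = 23.24^2 * 0.0385 = 20.79 W

20.79 W


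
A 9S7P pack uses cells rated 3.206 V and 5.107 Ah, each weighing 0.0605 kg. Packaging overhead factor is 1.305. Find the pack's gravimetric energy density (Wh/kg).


Step 1: V_pack = 9 * 3.206 = 28.854 V
Step 2: C_pack = 7 * 5.107 = 35.749 Ah
Step 3: E_pack = V_pack * C_pack = 28.854 * 35.749 = 1031.5 Wh
Step 4: m_pack = 9 * 7 * 0.0605 * 1.305 = 4.974 kg
Step 5: ED = E_pack / m_pack = 1031.5 / 4.974 = 207.4 Wh/kg

207.4 Wh/kg


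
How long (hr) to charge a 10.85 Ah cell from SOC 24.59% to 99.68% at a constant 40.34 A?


Step 1: dSOC = 99.68% - 24.59% = 75.09%
Step 2: delta_Ah = 10.85 * 75.09 / 100 = 8.1473 Ah
Step 3: t = 8.1473 / 40.34 = 0.2020 hr

0.2020 hr


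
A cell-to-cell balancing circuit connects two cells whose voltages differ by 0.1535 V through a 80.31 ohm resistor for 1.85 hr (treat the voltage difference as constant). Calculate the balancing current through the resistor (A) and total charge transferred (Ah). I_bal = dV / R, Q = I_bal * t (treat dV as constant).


First, Ohm's law: I_bal = 0.1535 V / 80.31 ohm = 0.0019113 A
Then Q = I * t = 0.0019113 A * 1.85 hr = 0.003536 Ah

I=0.0019113 A, Q=0.003536 Ah


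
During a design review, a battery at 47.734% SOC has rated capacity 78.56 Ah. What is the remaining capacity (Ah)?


remaining = SOC / 100 * total = 47.734 / 100 * 78.56 = 37.50 Ah

37.50 Ah


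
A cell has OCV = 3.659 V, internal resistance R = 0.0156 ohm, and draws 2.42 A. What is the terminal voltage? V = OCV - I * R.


IR drop = 2.42 * 0.0156 = 0.037752 V
V = 3.659 - 0.037752 = 3.621 V

3.621 V


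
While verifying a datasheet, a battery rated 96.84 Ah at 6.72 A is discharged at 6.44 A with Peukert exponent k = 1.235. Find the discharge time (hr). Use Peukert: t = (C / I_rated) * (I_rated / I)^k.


t_rated = C / I_rated = 96.84 / 6.72 = 14.411 hr
(I_rated/I)^k = (1.0435)^1.235 = 1.054
t = t_rated * (I_rated/I)^k = 14.411 * 1.054 = 15.19 hr

15.19 hr


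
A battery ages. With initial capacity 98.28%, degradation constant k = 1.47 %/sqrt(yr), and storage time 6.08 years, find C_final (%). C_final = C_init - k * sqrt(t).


sqrt(t) = sqrt(6.08) = 2.4658
C_final = 98.28 - 1.47 * 2.4658 = 94.66%

94.66%


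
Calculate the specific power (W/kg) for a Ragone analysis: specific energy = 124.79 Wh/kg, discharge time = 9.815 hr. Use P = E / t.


P_specific = E / t = 124.79 / 9.815 = 12.71 W/kg

12.71 W/kg


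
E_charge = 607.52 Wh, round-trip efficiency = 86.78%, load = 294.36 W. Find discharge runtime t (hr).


Step 1: E_discharge = eta/100 * E_charge = 86.78/100 * 607.52 = 527.21 Wh
Step 2: t = E_discharge / P = 527.21 / 294.36 = 1.791 hr

1.791 hr


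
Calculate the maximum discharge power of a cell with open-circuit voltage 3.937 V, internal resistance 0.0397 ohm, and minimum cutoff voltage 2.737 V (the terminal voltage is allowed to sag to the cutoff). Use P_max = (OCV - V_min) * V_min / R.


dV = OCV - V_min = 1.2 V (so I_max = dV / R)
P_max = dV * V_min / R = 1.2 * 2.737 / 0.0397 = 82.73 W

82.73 W


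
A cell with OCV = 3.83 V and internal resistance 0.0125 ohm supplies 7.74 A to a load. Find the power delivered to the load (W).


Step 1: V_terminal = OCV - I*R = 3.83 - 7.74 * 0.0125 = 3.7333 V
Step 2: P_out = V_terminal * I = 3.7333 * 7.74 = 28.90 W

28.90 W


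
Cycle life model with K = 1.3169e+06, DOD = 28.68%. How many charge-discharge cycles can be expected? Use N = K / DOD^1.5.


Step 1: DOD^1.5 = 28.68^1.5 = 153.59
Step 2: N = 1.3169e+06 / 153.59 = 8574 cycles

8574 cycles


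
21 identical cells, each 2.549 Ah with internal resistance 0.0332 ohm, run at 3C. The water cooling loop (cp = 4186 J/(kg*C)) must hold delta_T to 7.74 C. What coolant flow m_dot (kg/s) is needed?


Step 1: I = 3 * 2.549 = 7.647 A
Step 2: Q_cell = I^2 * R = 7.647^2 * 0.0332 = 1.9414 W
Step 3: Q_total = 21 * 1.9414 = 40.769 W
Step 4: m_dot = Q_total / (cp * dT) = 40.769 / (4186 * 7.74) = 0.001258 kg/s

0.001258 kg/s


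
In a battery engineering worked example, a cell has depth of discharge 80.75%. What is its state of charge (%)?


SOC = 100 - DOD = 100 - 80.75 = 19.25%

19.25%


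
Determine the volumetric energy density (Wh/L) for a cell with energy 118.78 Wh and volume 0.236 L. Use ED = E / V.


Volumetric ED = 118.78 Wh / 0.236 L = 503.3 Wh/L

503.3 Wh/L


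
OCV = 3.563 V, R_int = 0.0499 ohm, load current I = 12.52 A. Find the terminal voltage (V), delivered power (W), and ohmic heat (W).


Step 1: V_terminal = OCV - I*R = 3.563 - 12.52 * 0.0499 = 2.9383 V
Step 2: P_out = V_terminal * I = 2.9383 * 12.52 = 36.79 W
Step 3: Q = I^2 * R = 12.52^2 * 0.0499 = 7.822 W

V=2.9383 V, P=36.79 W, Q=7.822 W


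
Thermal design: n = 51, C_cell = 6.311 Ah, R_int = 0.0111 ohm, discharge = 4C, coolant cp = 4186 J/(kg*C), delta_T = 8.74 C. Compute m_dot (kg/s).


Step 1: I = 4 * 6.311 = 25.244 A
Step 2: Q_cell = I^2 * R = 25.244^2 * 0.0111 = 7.0736 W
Step 3: Q_total = 51 * 7.0736 = 360.75 W
Step 4: m_dot = Q_total / (cp * dT) = 360.75 / (4186 * 8.74) = 0.009860 kg/s

0.009860 kg/s


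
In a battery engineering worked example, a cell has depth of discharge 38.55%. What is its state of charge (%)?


SOC = 100 - DOD = 100 - 38.55 = 61.45%

61.45%


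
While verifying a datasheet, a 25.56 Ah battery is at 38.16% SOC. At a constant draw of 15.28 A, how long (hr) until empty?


Step 1: remaining = SOC/100 * C_total = 38.16/100 * 25.56 = 9.7537 Ah
Step 2: t = remaining / I = 9.7537 / 15.28 = 0.6383 hr

0.6383 hr


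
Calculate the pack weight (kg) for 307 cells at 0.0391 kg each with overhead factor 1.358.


m_pack = n * m_cell * overhead = 307 * 0.0391 * 1.358 = 16.30 kg

16.30 kg


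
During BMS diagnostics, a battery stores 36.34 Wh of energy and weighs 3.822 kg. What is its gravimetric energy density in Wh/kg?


Specific energy = 36.34 Wh / 3.822 kg = 9.508 Wh/kg

9.508 Wh/kg


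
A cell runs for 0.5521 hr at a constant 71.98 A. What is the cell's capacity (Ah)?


C = I * t = 71.98 * 0.5521 = 39.74 Ah

39.74 Ah


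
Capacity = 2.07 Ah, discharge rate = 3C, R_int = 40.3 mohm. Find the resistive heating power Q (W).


Convert: R = 40.3 mohm = 0.0403 ohm
Step 1: I = C_rate * capacity = 3 * 2.07 = 6.21 A
Step 2: Q = I^2 * R = 6.21^2 * 0.0403 = 38.564 * 0.0403 = 1.554 W

1.554 W


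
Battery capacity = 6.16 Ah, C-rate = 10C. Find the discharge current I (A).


I = C_rate * capacity = 10 * 6.16 = 61.6 A

61.6 A
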